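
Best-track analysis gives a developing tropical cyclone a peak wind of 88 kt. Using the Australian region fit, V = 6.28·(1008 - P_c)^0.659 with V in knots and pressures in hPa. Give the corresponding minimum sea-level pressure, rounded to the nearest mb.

ΔP = (V / 6.28)^(1/0.659) = (88/6.28)^1.517.
88/6.28 = 14.013; 14.013^1.517 ≈ 54.93 mb.
P_c = 1008 − 54.93 = 953.07 ≈ 953 mb.

953 mb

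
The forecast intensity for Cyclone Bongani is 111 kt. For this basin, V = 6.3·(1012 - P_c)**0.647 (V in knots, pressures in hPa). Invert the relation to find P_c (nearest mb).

ΔP = (V / 6.3)^(1/0.647) = (111/6.3)^1.546.
111/6.3 = 17.619; 17.619^1.546 ≈ 84.29 mb.
P_c = 1012 − 84.29 = 927.71 ≈ 928 mb.

928 mb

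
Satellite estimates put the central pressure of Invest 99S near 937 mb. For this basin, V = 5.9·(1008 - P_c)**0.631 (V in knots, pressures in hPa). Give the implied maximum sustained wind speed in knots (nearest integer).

ΔP = 1008 − 937 = 71 mb.
71^0.631 ≈ 14.728.
V ≈ 5.9 × 14.728 ≈ 86.9 kt.

87 kt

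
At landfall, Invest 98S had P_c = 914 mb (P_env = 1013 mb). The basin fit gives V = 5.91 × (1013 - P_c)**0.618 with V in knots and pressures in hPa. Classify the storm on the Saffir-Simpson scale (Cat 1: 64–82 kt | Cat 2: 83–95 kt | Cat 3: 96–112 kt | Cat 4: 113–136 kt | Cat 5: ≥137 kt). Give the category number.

3

ΔP = 1013 − 914 = 99 mb.
V ≈ 5.91 × 99^0.618 = 5.91 × 17.11 ≈ 101 kt.
101 kt falls in the Category 3 band.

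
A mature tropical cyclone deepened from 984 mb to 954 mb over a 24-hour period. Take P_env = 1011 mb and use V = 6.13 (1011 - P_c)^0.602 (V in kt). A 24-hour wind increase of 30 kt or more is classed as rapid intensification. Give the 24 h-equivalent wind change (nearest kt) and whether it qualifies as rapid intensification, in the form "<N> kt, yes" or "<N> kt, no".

25 kt, no

V₁: ΔP = 27, V ≈ 6.13 × 27^0.602 ≈ 44.58 kt.
V₂: ΔP = 57, V ≈ 6.13 × 57^0.602 ≈ 69.90 kt.
ΔV over 24 h = 25.32 kt → 24 h equivalent = 25.32 × 24/24 ≈ 25.32 kt.
25 kt < 30 kt ⇒ not rapid intensification.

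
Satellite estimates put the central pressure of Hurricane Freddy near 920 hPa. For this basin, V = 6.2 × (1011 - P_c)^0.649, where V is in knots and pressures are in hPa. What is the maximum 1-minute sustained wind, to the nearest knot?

116 kt

ΔP = 1011 − 920 = 91 hPa.
91^0.649 ≈ 18.682.
V ≈ 6.2 × 18.682 ≈ 115.8 kt.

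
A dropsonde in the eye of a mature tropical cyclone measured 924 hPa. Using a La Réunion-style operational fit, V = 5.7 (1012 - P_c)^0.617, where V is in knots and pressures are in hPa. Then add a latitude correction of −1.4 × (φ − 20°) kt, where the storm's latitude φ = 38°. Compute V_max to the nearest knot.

ΔP = 1012 − 924 = 88 hPa.
88^0.617 ≈ 15.840.
V ≈ 5.7 × 15.840 ≈ 90.3 kt.
Latitude correction: −1.4 × (38 − 20) = -25.2 kt.
Corrected V ≈ 65.1 kt → 65 kt.

65 kt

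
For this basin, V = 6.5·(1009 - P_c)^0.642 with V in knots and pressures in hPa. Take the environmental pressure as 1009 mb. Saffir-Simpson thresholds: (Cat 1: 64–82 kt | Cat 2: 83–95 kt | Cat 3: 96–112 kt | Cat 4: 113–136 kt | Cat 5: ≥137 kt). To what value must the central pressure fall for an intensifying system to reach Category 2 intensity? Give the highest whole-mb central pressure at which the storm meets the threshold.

Category 2 begins at V = 83 kt.
Required ΔP = (83/6.5)^(1/0.642) = 12.769^1.558 ≈ 52.84 mb.
P_c ≤ 1009 − 52.84 = 956.16, so the highest integer P_c is 956 mb.

956 mb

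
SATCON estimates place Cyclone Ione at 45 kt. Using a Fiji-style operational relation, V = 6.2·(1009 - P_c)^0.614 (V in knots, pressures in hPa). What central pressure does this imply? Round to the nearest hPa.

984 hPa

ΔP = (V / 6.2)^(1/0.614) = (45/6.2)^1.629.
45/6.2 = 7.258; 7.258^1.629 ≈ 25.23 hPa.
P_c = 1009 − 25.23 = 983.77 ≈ 984 hPa.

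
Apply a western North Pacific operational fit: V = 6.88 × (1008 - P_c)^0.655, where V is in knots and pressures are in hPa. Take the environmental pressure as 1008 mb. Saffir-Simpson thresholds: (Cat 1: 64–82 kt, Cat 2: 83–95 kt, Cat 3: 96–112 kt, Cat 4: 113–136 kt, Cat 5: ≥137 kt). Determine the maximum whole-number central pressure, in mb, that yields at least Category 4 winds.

936 mb

Category 4 begins at V = 113 kt.
Required ΔP = (113/6.88)^(1/0.655) = 16.424^1.527 ≈ 71.73 mb.
P_c ≤ 1008 − 71.73 = 936.27, so the highest integer P_c is 936 mb.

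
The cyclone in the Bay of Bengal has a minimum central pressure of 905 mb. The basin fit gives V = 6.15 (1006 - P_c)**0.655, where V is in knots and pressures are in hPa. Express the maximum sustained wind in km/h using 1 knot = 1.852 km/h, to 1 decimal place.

ΔP = 1006 − 905 = 101 mb.
V ≈ 6.15 × 101^0.655 = 6.15 × 20.551 ≈ 126.388 kt.
126.388 × 1.852 ≈ 234.07 km/h → 234.1 km/h.

234.1 km/h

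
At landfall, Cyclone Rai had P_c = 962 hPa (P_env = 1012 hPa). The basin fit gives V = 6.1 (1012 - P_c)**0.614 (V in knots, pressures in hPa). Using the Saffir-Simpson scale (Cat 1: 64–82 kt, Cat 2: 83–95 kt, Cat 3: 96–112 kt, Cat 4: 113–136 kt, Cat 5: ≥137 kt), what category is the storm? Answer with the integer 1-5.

1

ΔP = 1012 − 962 = 50 hPa.
V ≈ 6.1 × 50^0.614 = 6.1 × 11.05 ≈ 67 kt.
67 kt falls in the Category 1 band.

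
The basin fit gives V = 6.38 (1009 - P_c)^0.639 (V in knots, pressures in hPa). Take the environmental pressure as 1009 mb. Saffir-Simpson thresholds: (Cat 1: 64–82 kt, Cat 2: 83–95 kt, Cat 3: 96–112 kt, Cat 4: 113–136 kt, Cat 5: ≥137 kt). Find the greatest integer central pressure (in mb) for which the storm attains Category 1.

Category 1 begins at V = 64 kt.
Required ΔP = (64/6.38)^(1/0.639) = 10.031^1.565 ≈ 36.90 mb.
P_c ≤ 1009 − 36.90 = 972.10, so the highest integer P_c is 972 mb.

972 mb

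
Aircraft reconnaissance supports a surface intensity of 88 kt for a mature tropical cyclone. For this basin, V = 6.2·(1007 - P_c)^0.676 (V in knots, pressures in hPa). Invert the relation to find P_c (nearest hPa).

ΔP = (V / 6.2)^(1/0.676) = (88/6.2)^1.479.
88/6.2 = 14.194; 14.194^1.479 ≈ 50.61 hPa.
P_c = 1007 − 50.61 = 956.39 ≈ 956 hPa.

956 hPa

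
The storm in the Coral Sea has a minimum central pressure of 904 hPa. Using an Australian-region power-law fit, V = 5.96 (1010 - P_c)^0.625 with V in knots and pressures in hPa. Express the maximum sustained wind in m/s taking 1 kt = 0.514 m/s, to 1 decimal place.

ΔP = 1010 − 904 = 106 hPa.
V ≈ 5.96 × 106^0.625 = 5.96 × 18.442 ≈ 109.916 kt.
109.916 × 0.514 ≈ 56.50 m/s → 56.5 m/s.

56.5 m/s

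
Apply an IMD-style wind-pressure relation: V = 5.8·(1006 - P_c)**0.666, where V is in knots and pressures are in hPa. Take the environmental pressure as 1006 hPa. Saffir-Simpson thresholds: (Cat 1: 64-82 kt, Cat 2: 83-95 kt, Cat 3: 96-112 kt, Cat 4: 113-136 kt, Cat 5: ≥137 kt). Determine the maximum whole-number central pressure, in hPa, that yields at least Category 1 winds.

Category 1 begins at V = 64 kt.
Required ΔP = (64/5.8)^(1/0.666) = 11.034^1.502 ≈ 36.79 hPa.
P_c ≤ 1006 − 36.79 = 969.21, so the highest integer P_c is 969 hPa.

969 hPa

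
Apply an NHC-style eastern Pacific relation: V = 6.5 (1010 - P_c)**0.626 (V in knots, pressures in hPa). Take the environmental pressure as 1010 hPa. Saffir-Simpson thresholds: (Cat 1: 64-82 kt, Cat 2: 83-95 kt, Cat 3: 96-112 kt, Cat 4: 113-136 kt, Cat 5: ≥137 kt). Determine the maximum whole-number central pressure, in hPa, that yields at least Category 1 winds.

Category 1 begins at V = 64 kt.
Required ΔP = (64/6.5)^(1/0.626) = 9.846^1.597 ≈ 38.61 hPa.
P_c ≤ 1010 − 38.61 = 971.39, so the highest integer P_c is 971 hPa.

971 hPa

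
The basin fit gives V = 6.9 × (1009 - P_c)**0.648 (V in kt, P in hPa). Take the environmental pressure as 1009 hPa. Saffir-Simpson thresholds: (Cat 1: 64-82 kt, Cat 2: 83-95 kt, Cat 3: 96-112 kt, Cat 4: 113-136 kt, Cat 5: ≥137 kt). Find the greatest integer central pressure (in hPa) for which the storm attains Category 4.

934 hPa

Category 4 begins at V = 113 kt.
Required ΔP = (113/6.9)^(1/0.648) = 16.377^1.543 ≈ 74.78 hPa.
P_c ≤ 1009 − 74.78 = 934.22, so the highest integer P_c is 934 hPa.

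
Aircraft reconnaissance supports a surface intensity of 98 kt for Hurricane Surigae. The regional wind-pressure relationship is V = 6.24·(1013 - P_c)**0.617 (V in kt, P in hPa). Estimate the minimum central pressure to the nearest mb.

ΔP = (V / 6.24)^(1/0.617) = (98/6.24)^1.621.
98/6.24 = 15.705; 15.705^1.621 ≈ 86.79 mb.
P_c = 1013 − 86.79 = 926.21 ≈ 926 mb.

926 mb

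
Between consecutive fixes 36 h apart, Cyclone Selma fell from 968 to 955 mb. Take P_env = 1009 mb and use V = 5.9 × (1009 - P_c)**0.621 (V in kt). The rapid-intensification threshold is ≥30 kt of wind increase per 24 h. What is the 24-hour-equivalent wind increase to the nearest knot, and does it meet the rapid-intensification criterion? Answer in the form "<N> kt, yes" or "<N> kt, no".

7 kt, no

V₁: ΔP = 41, V ≈ 5.9 × 41^0.621 ≈ 59.21 kt.
V₂: ΔP = 54, V ≈ 5.9 × 54^0.621 ≈ 70.25 kt.
ΔV over 36 h = 11.04 kt → 24 h equivalent = 11.04 × 24/36 ≈ 7.36 kt.
7 kt < 30 kt ⇒ not rapid intensification.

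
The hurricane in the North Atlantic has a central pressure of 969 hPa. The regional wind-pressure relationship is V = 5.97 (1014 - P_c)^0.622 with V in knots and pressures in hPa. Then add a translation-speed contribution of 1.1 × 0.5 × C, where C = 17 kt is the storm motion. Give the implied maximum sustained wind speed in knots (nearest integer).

ΔP = 1014 − 969 = 45 hPa.
45^0.622 ≈ 10.673.
V ≈ 5.97 × 10.673 ≈ 63.7 kt.
Translation term: 1.1 × 0.5 × 17 = 9.35 kt.
Corrected V ≈ 73.05 kt → 73 kt.

73 kt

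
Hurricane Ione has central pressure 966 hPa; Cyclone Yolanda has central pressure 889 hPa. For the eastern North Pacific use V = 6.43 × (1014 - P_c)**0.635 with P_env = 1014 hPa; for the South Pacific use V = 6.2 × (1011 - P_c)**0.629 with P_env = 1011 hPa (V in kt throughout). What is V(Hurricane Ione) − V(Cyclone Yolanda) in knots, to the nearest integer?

-52 kt

Hurricane Ione: ΔP = 48; V ≈ 6.43 × 48^0.635 ≈ 75.13 kt.
Cyclone Yolanda: ΔP = 122; V ≈ 6.2 × 122^0.629 ≈ 127.27 kt.
Difference ≈ 75.13 − 127.27 = -52.14 → -52 kt.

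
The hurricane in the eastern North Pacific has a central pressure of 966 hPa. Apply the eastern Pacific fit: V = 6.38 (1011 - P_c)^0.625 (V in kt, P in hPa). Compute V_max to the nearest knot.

ΔP = 1011 − 966 = 45 hPa.
45^0.625 ≈ 10.796.
V ≈ 6.38 × 10.796 ≈ 68.9 kt.

69 kt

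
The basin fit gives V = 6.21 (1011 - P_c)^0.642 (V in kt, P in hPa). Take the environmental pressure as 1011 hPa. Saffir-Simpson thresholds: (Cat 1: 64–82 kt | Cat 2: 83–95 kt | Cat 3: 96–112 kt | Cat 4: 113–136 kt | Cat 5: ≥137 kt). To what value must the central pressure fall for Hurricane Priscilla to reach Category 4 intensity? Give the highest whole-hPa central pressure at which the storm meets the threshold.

919 hPa

Category 4 begins at V = 113 kt.
Required ΔP = (113/6.21)^(1/0.642) = 18.196^1.558 ≈ 91.75 hPa.
P_c ≤ 1011 − 91.75 = 919.25, so the highest integer P_c is 919 hPa.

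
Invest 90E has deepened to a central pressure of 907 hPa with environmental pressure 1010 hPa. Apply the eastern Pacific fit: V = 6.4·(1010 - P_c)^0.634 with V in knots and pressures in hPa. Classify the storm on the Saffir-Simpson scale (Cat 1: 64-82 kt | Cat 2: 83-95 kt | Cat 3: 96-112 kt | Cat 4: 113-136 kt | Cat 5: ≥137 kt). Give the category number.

ΔP = 1010 − 907 = 103 hPa.
V ≈ 6.4 × 103^0.634 = 6.4 × 18.89 ≈ 121 kt.
121 kt falls in the Category 4 band.

4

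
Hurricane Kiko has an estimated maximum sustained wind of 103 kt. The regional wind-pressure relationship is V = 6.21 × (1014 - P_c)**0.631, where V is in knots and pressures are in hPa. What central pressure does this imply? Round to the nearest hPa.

ΔP = (V / 6.21)^(1/0.631) = (103/6.21)^1.585.
103/6.21 = 16.586; 16.586^1.585 ≈ 85.71 hPa.
P_c = 1014 − 85.71 = 928.29 ≈ 928 hPa.

928 hPa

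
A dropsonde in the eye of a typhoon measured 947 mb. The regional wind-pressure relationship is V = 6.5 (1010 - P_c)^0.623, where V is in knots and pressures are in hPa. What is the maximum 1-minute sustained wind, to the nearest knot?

ΔP = 1010 − 947 = 63 mb.
63^0.623 ≈ 13.213.
V ≈ 6.5 × 13.213 ≈ 85.9 kt.

86 kt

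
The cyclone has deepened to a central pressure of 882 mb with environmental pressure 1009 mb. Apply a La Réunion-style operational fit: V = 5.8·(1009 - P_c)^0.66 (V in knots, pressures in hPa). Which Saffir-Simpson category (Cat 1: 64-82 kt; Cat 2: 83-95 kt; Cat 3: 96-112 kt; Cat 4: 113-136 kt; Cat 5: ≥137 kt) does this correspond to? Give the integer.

ΔP = 1009 − 882 = 127 mb.
V ≈ 5.8 × 127^0.66 = 5.8 × 24.46 ≈ 142 kt.
142 kt falls in the Category 5 band.

5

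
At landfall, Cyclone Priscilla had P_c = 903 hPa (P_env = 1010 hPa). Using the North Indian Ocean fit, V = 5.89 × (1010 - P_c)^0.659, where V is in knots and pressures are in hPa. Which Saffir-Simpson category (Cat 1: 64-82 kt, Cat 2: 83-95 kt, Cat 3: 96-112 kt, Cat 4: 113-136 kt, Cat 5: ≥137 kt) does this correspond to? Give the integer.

ΔP = 1010 − 903 = 107 hPa.
V ≈ 5.89 × 107^0.659 = 5.89 × 21.75 ≈ 128 kt.
128 kt falls in the Category 4 band.

4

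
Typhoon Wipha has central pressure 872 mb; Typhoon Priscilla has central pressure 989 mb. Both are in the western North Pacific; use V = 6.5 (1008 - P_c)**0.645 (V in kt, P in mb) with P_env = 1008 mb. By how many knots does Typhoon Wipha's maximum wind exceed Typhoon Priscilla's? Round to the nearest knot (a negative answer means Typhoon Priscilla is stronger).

Typhoon Wipha: ΔP = 136; V ≈ 6.5 × 136^0.645 ≈ 154.54 kt.
Typhoon Priscilla: ΔP = 19; V ≈ 6.5 × 19^0.645 ≈ 43.42 kt.
Difference ≈ 154.54 − 43.42 = 111.12 → 111 kt.

111 kt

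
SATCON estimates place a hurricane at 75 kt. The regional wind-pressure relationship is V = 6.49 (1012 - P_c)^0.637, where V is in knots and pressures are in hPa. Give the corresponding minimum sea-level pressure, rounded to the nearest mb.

965 mb

ΔP = (V / 6.49)^(1/0.637) = (75/6.49)^1.570.
75/6.49 = 11.556; 11.556^1.570 ≈ 46.61 mb.
P_c = 1012 − 46.61 = 965.39 ≈ 965 mb.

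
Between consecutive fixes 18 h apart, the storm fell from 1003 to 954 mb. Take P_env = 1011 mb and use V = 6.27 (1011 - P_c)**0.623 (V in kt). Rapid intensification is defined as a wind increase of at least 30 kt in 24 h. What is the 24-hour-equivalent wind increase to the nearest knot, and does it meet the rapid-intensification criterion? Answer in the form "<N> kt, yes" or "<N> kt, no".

73 kt, yes

V₁: ΔP = 8, V ≈ 6.27 × 8^0.623 ≈ 22.90 kt.
V₂: ΔP = 57, V ≈ 6.27 × 57^0.623 ≈ 77.84 kt.
ΔV over 18 h = 54.94 kt → 24 h equivalent = 54.94 × 24/18 ≈ 73.25 kt.
73 kt ≥ 30 kt ⇒ rapid intensification.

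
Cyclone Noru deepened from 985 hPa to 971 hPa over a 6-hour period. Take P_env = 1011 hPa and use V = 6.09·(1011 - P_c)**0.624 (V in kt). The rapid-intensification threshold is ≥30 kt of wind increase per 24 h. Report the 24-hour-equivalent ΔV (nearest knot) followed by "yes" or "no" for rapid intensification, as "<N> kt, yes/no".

V₁: ΔP = 26, V ≈ 6.09 × 26^0.624 ≈ 46.51 kt.
V₂: ΔP = 40, V ≈ 6.09 × 40^0.624 ≈ 60.86 kt.
ΔV over 6 h = 14.35 kt → 24 h equivalent = 14.35 × 24/6 ≈ 57.40 kt.
57 kt ≥ 30 kt ⇒ rapid intensification.

57 kt, yes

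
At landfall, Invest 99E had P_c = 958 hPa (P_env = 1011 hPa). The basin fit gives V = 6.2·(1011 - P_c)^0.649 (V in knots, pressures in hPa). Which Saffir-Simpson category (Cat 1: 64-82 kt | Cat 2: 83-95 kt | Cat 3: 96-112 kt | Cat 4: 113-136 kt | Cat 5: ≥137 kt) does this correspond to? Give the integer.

1

ΔP = 1011 − 958 = 53 hPa.
V ≈ 6.2 × 53^0.649 = 6.2 × 13.15 ≈ 82 kt.
82 kt falls in the Category 1 band.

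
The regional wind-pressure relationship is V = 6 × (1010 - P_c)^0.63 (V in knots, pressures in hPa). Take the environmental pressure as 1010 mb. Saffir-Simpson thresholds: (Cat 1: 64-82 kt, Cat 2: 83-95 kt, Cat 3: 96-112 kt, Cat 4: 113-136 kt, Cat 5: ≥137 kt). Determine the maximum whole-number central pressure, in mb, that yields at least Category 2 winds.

945 mb

Category 2 begins at V = 83 kt.
Required ΔP = (83/6)^(1/0.63) = 13.833^1.587 ≈ 64.71 mb.
P_c ≤ 1010 − 64.71 = 945.29, so the highest integer P_c is 945 mb.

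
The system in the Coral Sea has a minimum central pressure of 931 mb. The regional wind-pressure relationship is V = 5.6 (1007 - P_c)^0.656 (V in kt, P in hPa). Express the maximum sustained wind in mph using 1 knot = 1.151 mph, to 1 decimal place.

ΔP = 1007 − 931 = 76 mb.
V ≈ 5.6 × 76^0.656 = 5.6 × 17.132 ≈ 95.940 kt.
95.940 × 1.151 ≈ 110.43 mph → 110.4 mph.

110.4 mph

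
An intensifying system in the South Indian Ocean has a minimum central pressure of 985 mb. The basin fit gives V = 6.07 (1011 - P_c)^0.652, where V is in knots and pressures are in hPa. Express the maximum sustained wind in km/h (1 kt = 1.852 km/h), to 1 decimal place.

94.1 km/h

ΔP = 1011 − 985 = 26 mb.
V ≈ 6.07 × 26^0.652 = 6.07 × 8.367 ≈ 50.787 kt.
50.787 × 1.852 ≈ 94.06 km/h → 94.1 km/h.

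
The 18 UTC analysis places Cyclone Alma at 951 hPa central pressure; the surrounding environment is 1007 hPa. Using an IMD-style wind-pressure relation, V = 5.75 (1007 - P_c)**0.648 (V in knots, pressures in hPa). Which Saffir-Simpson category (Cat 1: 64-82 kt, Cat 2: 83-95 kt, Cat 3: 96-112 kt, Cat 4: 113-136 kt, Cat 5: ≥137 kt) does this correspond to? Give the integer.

1

ΔP = 1007 − 951 = 56 hPa.
V ≈ 5.75 × 56^0.648 = 5.75 × 13.58 ≈ 78 kt.
78 kt falls in the Category 1 band.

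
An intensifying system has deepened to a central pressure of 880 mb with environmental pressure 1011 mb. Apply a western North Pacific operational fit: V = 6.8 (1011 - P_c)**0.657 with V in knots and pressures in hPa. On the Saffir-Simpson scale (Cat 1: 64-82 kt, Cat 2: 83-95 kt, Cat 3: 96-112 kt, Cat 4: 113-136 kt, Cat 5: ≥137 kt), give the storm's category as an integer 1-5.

5

ΔP = 1011 − 880 = 131 mb.
V ≈ 6.8 × 131^0.657 = 6.8 × 24.61 ≈ 167 kt.
167 kt falls in the Category 5 band.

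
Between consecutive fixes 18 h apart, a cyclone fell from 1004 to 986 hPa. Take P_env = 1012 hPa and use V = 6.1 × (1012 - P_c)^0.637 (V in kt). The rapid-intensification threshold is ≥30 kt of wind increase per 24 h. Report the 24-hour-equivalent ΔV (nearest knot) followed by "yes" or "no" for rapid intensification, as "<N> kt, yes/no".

34 kt, yes

V₁: ΔP = 8, V ≈ 6.1 × 8^0.637 ≈ 22.94 kt.
V₂: ΔP = 26, V ≈ 6.1 × 26^0.637 ≈ 48.60 kt.
ΔV over 18 h = 25.66 kt → 24 h equivalent = 25.66 × 24/18 ≈ 34.21 kt.
34 kt ≥ 30 kt ⇒ rapid intensification.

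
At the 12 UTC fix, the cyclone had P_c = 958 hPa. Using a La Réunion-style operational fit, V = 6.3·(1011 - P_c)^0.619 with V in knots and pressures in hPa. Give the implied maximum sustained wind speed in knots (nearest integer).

74 kt

ΔP = 1011 − 958 = 53 hPa.
53^0.619 ≈ 11.677.
V ≈ 6.3 × 11.677 ≈ 73.6 kt.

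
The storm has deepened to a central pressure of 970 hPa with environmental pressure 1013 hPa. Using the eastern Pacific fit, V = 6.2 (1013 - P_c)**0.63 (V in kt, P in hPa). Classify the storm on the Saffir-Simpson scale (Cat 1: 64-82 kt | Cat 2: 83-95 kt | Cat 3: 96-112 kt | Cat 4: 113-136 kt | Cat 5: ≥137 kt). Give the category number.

ΔP = 1013 − 970 = 43 hPa.
V ≈ 6.2 × 43^0.63 = 6.2 × 10.69 ≈ 66 kt.
66 kt falls in the Category 1 band.

1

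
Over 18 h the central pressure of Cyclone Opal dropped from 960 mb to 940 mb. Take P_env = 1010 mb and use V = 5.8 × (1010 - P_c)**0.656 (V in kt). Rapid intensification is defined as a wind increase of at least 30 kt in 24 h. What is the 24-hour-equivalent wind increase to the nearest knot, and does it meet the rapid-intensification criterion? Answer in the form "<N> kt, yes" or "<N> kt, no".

V₁: ΔP = 50, V ≈ 5.8 × 50^0.656 ≈ 75.50 kt.
V₂: ΔP = 70, V ≈ 5.8 × 70^0.656 ≈ 94.15 kt.
ΔV over 18 h = 18.65 kt → 24 h equivalent = 18.65 × 24/18 ≈ 24.87 kt.
25 kt < 30 kt ⇒ not rapid intensification.

25 kt, no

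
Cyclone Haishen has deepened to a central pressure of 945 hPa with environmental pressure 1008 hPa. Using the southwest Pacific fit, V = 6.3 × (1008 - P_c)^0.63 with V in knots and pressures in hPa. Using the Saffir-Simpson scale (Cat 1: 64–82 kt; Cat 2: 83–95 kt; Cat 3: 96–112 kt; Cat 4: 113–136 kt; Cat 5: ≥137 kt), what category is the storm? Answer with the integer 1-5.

2

ΔP = 1008 − 945 = 63 hPa.
V ≈ 6.3 × 63^0.63 = 6.3 × 13.60 ≈ 86 kt.
86 kt falls in the Category 2 band.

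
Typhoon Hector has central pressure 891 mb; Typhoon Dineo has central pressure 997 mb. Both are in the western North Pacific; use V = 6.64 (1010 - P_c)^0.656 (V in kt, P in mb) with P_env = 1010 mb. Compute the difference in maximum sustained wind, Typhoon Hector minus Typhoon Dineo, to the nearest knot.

117 kt

Typhoon Hector: ΔP = 119; V ≈ 6.64 × 119^0.656 ≈ 152.66 kt.
Typhoon Dineo: ΔP = 13; V ≈ 6.64 × 13^0.656 ≈ 35.72 kt.
Difference ≈ 152.66 − 35.72 = 116.94 → 117 kt.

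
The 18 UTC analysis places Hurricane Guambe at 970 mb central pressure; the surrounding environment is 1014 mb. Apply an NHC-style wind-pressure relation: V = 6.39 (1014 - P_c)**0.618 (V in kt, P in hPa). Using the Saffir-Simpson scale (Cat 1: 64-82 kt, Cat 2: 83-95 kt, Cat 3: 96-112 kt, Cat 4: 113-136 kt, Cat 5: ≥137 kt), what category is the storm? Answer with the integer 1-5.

ΔP = 1014 − 970 = 44 mb.
V ≈ 6.39 × 44^0.618 = 6.39 × 10.37 ≈ 66 kt.
66 kt falls in the Category 1 band.

1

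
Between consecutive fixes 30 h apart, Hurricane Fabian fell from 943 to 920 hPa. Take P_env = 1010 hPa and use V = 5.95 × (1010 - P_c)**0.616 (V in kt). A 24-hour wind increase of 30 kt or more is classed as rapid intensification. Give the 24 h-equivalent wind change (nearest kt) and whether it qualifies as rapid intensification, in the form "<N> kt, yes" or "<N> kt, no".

V₁: ΔP = 67, V ≈ 5.95 × 67^0.616 ≈ 79.32 kt.
V₂: ΔP = 90, V ≈ 5.95 × 90^0.616 ≈ 95.13 kt.
ΔV over 30 h = 15.81 kt → 24 h equivalent = 15.81 × 24/30 ≈ 12.65 kt.
13 kt < 30 kt ⇒ not rapid intensification.

13 kt, no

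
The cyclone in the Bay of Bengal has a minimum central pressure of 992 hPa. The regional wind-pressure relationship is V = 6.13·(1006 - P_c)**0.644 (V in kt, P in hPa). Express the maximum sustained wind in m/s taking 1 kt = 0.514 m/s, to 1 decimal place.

17.2 m/s

ΔP = 1006 − 992 = 14 hPa.
V ≈ 6.13 × 14^0.644 = 6.13 × 5.472 ≈ 33.540 kt.
33.540 × 0.514 ≈ 17.24 m/s → 17.2 m/s.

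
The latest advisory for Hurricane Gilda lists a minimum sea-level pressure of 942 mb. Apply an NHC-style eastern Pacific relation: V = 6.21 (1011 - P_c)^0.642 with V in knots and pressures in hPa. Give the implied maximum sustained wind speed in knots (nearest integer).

94 kt

ΔP = 1011 − 942 = 69 mb.
69^0.642 ≈ 15.154.
V ≈ 6.21 × 15.154 ≈ 94.1 kt.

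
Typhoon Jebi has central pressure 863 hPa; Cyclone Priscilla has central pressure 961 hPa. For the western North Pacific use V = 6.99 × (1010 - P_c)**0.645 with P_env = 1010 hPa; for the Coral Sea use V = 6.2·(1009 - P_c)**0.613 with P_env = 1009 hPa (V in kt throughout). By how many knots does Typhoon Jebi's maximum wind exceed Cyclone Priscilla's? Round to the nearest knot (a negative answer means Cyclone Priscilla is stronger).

Typhoon Jebi: ΔP = 147; V ≈ 6.99 × 147^0.645 ≈ 174.74 kt.
Cyclone Priscilla: ΔP = 48; V ≈ 6.2 × 48^0.613 ≈ 66.53 kt.
Difference ≈ 174.74 − 66.53 = 108.21 → 108 kt.

108 kt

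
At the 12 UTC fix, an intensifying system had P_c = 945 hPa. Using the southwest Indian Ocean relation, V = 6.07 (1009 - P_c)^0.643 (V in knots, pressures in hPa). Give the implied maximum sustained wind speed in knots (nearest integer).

ΔP = 1009 − 945 = 64 hPa.
64^0.643 ≈ 14.500.
V ≈ 6.07 × 14.500 ≈ 88.0 kt.

88 kt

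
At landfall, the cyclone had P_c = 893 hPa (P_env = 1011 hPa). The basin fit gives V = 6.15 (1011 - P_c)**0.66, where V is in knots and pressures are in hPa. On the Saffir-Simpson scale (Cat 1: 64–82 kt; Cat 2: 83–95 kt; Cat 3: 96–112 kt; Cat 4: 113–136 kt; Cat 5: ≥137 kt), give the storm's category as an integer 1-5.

5

ΔP = 1011 − 893 = 118 hPa.
V ≈ 6.15 × 118^0.66 = 6.15 × 23.30 ≈ 143 kt.
143 kt falls in the Category 5 band.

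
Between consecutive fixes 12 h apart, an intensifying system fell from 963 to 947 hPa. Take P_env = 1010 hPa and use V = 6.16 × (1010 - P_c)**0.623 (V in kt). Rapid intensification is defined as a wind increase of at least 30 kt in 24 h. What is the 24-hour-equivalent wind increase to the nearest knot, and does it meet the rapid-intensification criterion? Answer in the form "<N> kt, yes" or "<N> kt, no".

V₁: ΔP = 47, V ≈ 6.16 × 47^0.623 ≈ 67.81 kt.
V₂: ΔP = 63, V ≈ 6.16 × 63^0.623 ≈ 81.39 kt.
ΔV over 12 h = 13.58 kt → 24 h equivalent = 13.58 × 24/12 ≈ 27.16 kt.
27 kt < 30 kt ⇒ not rapid intensification.

27 kt, no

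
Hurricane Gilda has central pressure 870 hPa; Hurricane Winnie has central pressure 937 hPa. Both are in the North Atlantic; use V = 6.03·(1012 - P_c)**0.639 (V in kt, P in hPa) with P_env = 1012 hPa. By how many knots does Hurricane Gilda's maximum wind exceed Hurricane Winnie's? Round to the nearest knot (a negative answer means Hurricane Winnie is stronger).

Hurricane Gilda: ΔP = 142; V ≈ 6.03 × 142^0.639 ≈ 143.10 kt.
Hurricane Winnie: ΔP = 75; V ≈ 6.03 × 75^0.639 ≈ 95.17 kt.
Difference ≈ 143.10 − 95.17 = 47.93 → 48 kt.

48 kt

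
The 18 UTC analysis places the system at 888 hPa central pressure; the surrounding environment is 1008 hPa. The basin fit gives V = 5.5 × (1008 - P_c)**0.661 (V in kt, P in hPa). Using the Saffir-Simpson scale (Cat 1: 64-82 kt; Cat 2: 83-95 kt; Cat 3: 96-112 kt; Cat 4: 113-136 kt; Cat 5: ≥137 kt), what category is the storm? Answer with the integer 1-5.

4

ΔP = 1008 − 888 = 120 hPa.
V ≈ 5.5 × 120^0.661 = 5.5 × 23.68 ≈ 130 kt.
130 kt falls in the Category 4 band.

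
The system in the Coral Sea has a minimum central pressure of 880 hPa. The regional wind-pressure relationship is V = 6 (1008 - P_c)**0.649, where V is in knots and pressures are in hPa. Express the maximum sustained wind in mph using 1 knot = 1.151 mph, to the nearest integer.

ΔP = 1008 − 880 = 128 hPa.
V ≈ 6 × 128^0.649 = 6 × 23.312 ≈ 139.872 kt.
139.872 × 1.151 ≈ 160.99 mph → 161 mph.

161 mph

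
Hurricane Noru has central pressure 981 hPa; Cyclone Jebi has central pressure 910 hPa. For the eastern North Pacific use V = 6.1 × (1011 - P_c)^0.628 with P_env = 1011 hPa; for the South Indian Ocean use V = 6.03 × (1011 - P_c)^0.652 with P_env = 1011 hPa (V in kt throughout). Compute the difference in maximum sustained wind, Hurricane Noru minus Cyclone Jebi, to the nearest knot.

Hurricane Noru: ΔP = 30; V ≈ 6.1 × 30^0.628 ≈ 51.64 kt.
Cyclone Jebi: ΔP = 101; V ≈ 6.03 × 101^0.652 ≈ 122.22 kt.
Difference ≈ 51.64 − 122.22 = -70.58 → -71 kt.

-71 kt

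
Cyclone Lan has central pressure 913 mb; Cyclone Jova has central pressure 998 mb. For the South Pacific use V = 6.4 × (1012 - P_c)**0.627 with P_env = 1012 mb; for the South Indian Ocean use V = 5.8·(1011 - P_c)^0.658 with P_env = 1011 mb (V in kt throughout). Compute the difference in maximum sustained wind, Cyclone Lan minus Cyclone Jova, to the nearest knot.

Cyclone Lan: ΔP = 99; V ≈ 6.4 × 99^0.627 ≈ 114.14 kt.
Cyclone Jova: ΔP = 13; V ≈ 5.8 × 13^0.658 ≈ 31.36 kt.
Difference ≈ 114.14 − 31.36 = 82.78 → 83 kt.

83 kt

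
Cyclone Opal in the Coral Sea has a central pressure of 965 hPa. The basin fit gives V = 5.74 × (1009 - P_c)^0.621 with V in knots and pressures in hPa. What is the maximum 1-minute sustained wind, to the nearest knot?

ΔP = 1009 − 965 = 44 hPa.
44^0.621 ≈ 10.485.
V ≈ 5.74 × 10.485 ≈ 60.2 kt.

60 kt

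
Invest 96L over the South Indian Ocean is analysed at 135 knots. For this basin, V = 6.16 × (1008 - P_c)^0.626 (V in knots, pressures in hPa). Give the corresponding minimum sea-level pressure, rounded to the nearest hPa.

869 hPa

ΔP = (V / 6.16)^(1/0.626) = (135/6.16)^1.597.
135/6.16 = 21.916; 21.916^1.597 ≈ 138.60 hPa.
P_c = 1008 − 138.60 = 869.40 ≈ 869 hPa.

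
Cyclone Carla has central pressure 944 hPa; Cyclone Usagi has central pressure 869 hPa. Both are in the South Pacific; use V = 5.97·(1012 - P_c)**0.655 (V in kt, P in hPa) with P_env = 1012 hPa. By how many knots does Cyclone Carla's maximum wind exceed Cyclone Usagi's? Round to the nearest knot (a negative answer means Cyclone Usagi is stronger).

Cyclone Carla: ΔP = 68; V ≈ 5.97 × 68^0.655 ≈ 94.68 kt.
Cyclone Usagi: ΔP = 143; V ≈ 5.97 × 143^0.655 ≈ 154.07 kt.
Difference ≈ 94.68 − 154.07 = -59.39 → -59 kt.

-59 kt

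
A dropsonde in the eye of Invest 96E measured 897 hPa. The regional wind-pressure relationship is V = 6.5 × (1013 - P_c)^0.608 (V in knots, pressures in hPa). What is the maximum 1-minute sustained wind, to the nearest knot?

117 kt

ΔP = 1013 − 897 = 116 hPa.
116^0.608 ≈ 17.997.
V ≈ 6.5 × 17.997 ≈ 117.0 kt.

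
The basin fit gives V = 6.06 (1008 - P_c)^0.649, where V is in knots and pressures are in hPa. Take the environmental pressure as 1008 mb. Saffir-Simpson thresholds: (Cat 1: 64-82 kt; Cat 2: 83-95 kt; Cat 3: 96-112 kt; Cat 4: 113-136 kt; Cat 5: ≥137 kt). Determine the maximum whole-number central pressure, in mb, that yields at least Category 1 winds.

970 mb

Category 1 begins at V = 64 kt.
Required ΔP = (64/6.06)^(1/0.649) = 10.561^1.541 ≈ 37.79 mb.
P_c ≤ 1008 − 37.79 = 970.21, so the highest integer P_c is 970 mb.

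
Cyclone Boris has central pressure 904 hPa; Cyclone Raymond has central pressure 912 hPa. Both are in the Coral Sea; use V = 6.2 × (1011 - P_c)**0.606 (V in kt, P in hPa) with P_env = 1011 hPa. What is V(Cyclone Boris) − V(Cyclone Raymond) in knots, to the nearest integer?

5 kt

Cyclone Boris: ΔP = 107; V ≈ 6.2 × 107^0.606 ≈ 105.24 kt.
Cyclone Raymond: ΔP = 99; V ≈ 6.2 × 99^0.606 ≈ 100.40 kt.
Difference ≈ 105.24 − 100.40 = 4.84 → 5 kt.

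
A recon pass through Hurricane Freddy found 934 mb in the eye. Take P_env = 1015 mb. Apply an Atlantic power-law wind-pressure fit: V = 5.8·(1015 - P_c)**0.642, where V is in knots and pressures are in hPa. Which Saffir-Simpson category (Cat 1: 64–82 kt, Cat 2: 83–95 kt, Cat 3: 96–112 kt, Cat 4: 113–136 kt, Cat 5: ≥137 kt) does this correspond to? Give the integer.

3

ΔP = 1015 − 934 = 81 mb.
V ≈ 5.8 × 81^0.642 = 5.8 × 16.80 ≈ 97 kt.
97 kt falls in the Category 3 band.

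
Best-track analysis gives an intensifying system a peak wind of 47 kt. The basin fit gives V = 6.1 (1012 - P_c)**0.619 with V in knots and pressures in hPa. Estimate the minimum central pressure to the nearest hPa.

985 hPa

ΔP = (V / 6.1)^(1/0.619) = (47/6.1)^1.616.
47/6.1 = 7.705; 7.705^1.616 ≈ 27.08 hPa.
P_c = 1012 − 27.08 = 984.92 ≈ 985 hPa.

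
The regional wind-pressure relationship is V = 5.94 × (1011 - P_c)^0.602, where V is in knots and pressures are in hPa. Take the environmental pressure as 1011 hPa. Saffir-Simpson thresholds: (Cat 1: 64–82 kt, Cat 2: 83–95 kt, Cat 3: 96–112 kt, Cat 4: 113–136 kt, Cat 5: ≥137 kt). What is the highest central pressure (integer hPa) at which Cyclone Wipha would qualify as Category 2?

Category 2 begins at V = 83 kt.
Required ΔP = (83/5.94)^(1/0.602) = 13.973^1.661 ≈ 79.89 hPa.
P_c ≤ 1011 − 79.89 = 931.11, so the highest integer P_c is 931 hPa.

931 hPa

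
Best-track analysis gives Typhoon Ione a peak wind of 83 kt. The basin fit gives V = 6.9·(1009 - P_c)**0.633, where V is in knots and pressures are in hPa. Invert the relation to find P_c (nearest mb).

958 mb

ΔP = (V / 6.9)^(1/0.633) = (83/6.9)^1.580.
83/6.9 = 12.029; 12.029^1.580 ≈ 50.88 mb.
P_c = 1009 − 50.88 = 958.12 ≈ 958 mb.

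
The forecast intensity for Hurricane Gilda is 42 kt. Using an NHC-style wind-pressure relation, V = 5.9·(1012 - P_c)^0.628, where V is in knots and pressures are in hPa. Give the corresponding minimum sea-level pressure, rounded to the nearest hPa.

ΔP = (V / 5.9)^(1/0.628) = (42/5.9)^1.592.
42/5.9 = 7.119; 7.119^1.592 ≈ 22.77 hPa.
P_c = 1012 − 22.77 = 989.23 ≈ 989 hPa.

989 hPa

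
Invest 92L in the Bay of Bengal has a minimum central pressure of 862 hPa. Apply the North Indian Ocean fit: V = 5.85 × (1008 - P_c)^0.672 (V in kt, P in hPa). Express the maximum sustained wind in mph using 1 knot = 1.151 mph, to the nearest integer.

192 mph

ΔP = 1008 − 862 = 146 hPa.
V ≈ 5.85 × 146^0.672 = 5.85 × 28.474 ≈ 166.572 kt.
166.572 × 1.151 ≈ 191.72 mph → 192 mph.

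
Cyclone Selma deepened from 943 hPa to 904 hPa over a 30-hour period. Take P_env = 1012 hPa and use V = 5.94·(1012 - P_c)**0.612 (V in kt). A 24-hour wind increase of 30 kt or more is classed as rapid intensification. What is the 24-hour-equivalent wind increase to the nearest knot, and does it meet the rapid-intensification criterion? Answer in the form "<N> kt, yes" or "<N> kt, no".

V₁: ΔP = 69, V ≈ 5.94 × 69^0.612 ≈ 79.28 kt.
V₂: ΔP = 108, V ≈ 5.94 × 108^0.612 ≈ 104.29 kt.
ΔV over 30 h = 25.01 kt → 24 h equivalent = 25.01 × 24/30 ≈ 20.01 kt.
20 kt < 30 kt ⇒ not rapid intensification.

20 kt, no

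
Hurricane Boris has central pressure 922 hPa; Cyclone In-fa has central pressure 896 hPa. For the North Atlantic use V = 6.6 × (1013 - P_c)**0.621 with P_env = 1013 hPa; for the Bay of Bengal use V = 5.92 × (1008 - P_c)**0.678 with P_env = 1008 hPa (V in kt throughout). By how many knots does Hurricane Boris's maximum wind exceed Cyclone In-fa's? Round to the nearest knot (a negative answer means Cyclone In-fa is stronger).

-36 kt

Hurricane Boris: ΔP = 91; V ≈ 6.6 × 91^0.621 ≈ 108.67 kt.
Cyclone In-fa: ΔP = 112; V ≈ 5.92 × 112^0.678 ≈ 145.11 kt.
Difference ≈ 108.67 − 145.11 = -36.44 → -36 kt.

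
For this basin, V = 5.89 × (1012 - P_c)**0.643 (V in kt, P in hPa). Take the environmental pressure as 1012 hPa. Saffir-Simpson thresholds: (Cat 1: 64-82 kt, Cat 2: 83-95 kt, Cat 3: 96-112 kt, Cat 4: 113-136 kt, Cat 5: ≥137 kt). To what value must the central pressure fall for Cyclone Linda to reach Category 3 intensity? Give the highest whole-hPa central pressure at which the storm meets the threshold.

Category 3 begins at V = 96 kt.
Required ΔP = (96/5.89)^(1/0.643) = 16.299^1.555 ≈ 76.76 hPa.
P_c ≤ 1012 − 76.76 = 935.24, so the highest integer P_c is 935 hPa.

935 hPa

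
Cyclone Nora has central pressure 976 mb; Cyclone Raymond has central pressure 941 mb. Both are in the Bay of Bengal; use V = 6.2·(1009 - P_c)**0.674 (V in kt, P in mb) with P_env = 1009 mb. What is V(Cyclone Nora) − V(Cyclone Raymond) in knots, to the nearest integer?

Cyclone Nora: ΔP = 33; V ≈ 6.2 × 33^0.674 ≈ 65.44 kt.
Cyclone Raymond: ΔP = 68; V ≈ 6.2 × 68^0.674 ≈ 106.54 kt.
Difference ≈ 65.44 − 106.54 = -41.10 → -41 kt.

-41 kt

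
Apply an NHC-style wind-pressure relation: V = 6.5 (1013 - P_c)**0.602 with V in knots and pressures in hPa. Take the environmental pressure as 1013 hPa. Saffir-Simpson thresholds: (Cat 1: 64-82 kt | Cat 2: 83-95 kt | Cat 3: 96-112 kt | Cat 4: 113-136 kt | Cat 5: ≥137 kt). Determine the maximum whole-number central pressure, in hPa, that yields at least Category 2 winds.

944 hPa

Category 2 begins at V = 83 kt.
Required ΔP = (83/6.5)^(1/0.602) = 12.769^1.661 ≈ 68.78 hPa.
P_c ≤ 1013 − 68.78 = 944.22, so the highest integer P_c is 944 hPa.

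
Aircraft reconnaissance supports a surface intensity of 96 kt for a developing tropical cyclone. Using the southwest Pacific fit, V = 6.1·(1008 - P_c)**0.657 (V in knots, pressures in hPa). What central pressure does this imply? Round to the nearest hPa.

942 hPa

ΔP = (V / 6.1)^(1/0.657) = (96/6.1)^1.522.
96/6.1 = 15.738; 15.738^1.522 ≈ 66.35 hPa.
P_c = 1008 − 66.35 = 941.65 ≈ 942 hPa.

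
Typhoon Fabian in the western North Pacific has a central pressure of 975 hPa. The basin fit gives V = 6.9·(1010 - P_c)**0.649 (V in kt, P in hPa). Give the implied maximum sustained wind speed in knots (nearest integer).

ΔP = 1010 − 975 = 35 hPa.
35^0.649 ≈ 10.048.
V ≈ 6.9 × 10.048 ≈ 69.3 kt.

69 kt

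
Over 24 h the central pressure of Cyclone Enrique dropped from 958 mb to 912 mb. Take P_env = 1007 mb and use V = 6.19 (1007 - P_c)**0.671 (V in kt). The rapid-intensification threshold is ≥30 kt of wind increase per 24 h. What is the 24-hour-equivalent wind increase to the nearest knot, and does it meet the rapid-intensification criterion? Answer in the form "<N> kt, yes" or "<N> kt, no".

V₁: ΔP = 49, V ≈ 6.19 × 49^0.671 ≈ 84.30 kt.
V₂: ΔP = 95, V ≈ 6.19 × 95^0.671 ≈ 131.44 kt.
ΔV over 24 h = 47.14 kt → 24 h equivalent = 47.14 × 24/24 ≈ 47.14 kt.
47 kt ≥ 30 kt ⇒ rapid intensification.

47 kt, yes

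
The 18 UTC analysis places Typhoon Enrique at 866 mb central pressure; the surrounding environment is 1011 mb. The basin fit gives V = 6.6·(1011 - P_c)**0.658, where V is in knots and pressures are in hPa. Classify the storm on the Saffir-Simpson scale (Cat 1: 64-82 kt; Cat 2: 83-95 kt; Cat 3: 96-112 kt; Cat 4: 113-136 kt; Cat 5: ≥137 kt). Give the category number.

5

ΔP = 1011 − 866 = 145 mb.
V ≈ 6.6 × 145^0.658 = 6.6 × 26.44 ≈ 174 kt.
174 kt falls in the Category 5 band.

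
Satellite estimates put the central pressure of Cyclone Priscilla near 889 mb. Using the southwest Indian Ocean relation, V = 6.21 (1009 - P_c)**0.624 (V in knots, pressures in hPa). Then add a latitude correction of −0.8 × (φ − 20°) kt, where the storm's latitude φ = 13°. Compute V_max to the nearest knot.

ΔP = 1009 − 889 = 120 mb.
120^0.624 ≈ 19.834.
V ≈ 6.21 × 19.834 ≈ 123.2 kt.
Latitude correction: −0.8 × (13 − 20) = 5.6 kt.
Corrected V ≈ 128.8 kt → 129 kt.

129 kt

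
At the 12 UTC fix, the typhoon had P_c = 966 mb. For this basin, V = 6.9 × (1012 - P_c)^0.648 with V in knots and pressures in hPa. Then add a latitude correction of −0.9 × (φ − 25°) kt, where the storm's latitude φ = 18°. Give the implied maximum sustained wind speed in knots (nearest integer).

89 kt

ΔP = 1012 − 966 = 46 mb.
46^0.648 ≈ 11.953.
V ≈ 6.9 × 11.953 ≈ 82.5 kt.
Latitude correction: −0.9 × (18 − 25) = 6.3 kt.
Corrected V ≈ 88.8 kt → 89 kt.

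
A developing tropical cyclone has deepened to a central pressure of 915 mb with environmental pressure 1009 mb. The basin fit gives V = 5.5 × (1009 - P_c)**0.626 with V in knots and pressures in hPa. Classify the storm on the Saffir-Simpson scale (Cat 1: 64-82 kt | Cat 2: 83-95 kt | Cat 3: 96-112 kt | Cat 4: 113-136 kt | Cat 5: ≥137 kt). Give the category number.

2

ΔP = 1009 − 915 = 94 mb.
V ≈ 5.5 × 94^0.626 = 5.5 × 17.19 ≈ 95 kt.
95 kt falls in the Category 2 band.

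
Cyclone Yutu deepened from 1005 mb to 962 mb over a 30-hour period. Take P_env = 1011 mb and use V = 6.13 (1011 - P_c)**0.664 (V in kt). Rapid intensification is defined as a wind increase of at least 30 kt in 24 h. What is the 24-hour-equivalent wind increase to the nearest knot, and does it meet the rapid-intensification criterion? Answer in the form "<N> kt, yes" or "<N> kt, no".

V₁: ΔP = 6, V ≈ 6.13 × 6^0.664 ≈ 20.14 kt.
V₂: ΔP = 49, V ≈ 6.13 × 49^0.664 ≈ 81.24 kt.
ΔV over 30 h = 61.10 kt → 24 h equivalent = 61.10 × 24/30 ≈ 48.88 kt.
49 kt ≥ 30 kt ⇒ rapid intensification.

49 kt, yes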